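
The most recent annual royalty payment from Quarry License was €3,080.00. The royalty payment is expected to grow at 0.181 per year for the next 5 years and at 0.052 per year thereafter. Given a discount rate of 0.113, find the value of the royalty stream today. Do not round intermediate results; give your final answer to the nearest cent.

D_1 = 3637.48000
D_2 = 4295.86388
D_3 = 5073.41524
D_4 = 5991.70340
D_5 = 7076.20172
Terminal value at year 5: TV = D_5×(1+g_2)/(r−g_2) = 7444.16421/0.061 = 122035.47879
P_0 = D_1/(1+r)^1 + D_2/(1+r)^2 + D_3/(1+r)^3 + D_4/(1+r)^4 + D_5/(1+r)^5 + TV/(1+r)^5
    = 3268.17610 + 3467.84903 + 3679.72121 + 3904.53796 + 4143.09015 + 71451.32515 = 89914.69960

€89914.70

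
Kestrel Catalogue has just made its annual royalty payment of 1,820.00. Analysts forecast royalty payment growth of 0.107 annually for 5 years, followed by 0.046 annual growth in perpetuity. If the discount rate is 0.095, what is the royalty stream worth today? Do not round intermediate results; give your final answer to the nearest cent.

50431.03

D_1 = 2014.74000
D_2 = 2230.31718
D_3 = 2468.96112
D_4 = 2733.13996
D_5 = 3025.58593
Terminal value at year 5: TV = D_5×(1+g_2)/(r−g_2) = 3164.76289/0.049 = 64586.99768
P_0 = D_1/(1+r)^1 + D_2/(1+r)^2 + D_3/(1+r)^3 + D_4/(1+r)^4 + D_5/(1+r)^5 + TV/(1+r)^5
    = 1839.94521 + 1860.10899 + 1880.49374 + 1901.10190 + 1921.93589 + 41027.44774 = 50431.03347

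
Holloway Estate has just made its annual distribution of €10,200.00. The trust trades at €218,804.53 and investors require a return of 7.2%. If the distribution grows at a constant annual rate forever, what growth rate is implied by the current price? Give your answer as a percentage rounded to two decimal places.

P = D₀(1+g)/(r−g) ⇒ P(r−g) = D₀(1+g) ⇒ g(P+D₀) = P·r − D₀
g = (P·r − D₀)/(P + D₀) = (€218,804.53×0.072 − €10,200.00) / (€218,804.53 + €10,200.00) = 0.024252

2.43%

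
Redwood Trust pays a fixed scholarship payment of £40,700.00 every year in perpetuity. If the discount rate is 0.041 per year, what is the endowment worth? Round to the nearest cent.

Level perpetuity: PV = C / r = £40,700.00 / 0.041 = £992,682.93

£992682.93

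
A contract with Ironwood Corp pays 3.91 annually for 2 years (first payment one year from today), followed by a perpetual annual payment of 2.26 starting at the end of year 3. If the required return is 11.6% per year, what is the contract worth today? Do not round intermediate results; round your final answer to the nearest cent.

PV of 2-year annuity: 3.91 × [1 − (1+0.116)^−2] / 0.116 = 6.64300
Perpetuity value at year 2: 2.26 / 0.116 = 19.48276
PV of perpetuity: 19.48276 / (1+0.116)^2 = 15.64307
Total PV = 6.64300 + 15.64307 = 22.28607

22.29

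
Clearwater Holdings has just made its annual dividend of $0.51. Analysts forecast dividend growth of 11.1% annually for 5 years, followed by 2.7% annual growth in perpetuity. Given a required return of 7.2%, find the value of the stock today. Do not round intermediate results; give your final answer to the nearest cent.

D_1 = 0.56661
D_2 = 0.62950
D_3 = 0.69938
D_4 = 0.77701
D_5 = 0.86326
Terminal value at year 5: TV = D_5×(1+g_2)/(r−g_2) = 0.88657/0.045 = 19.70146
P_0 = D_1/(1+r)^1 + D_2/(1+r)^2 + D_3/(1+r)^3 + D_4/(1+r)^4 + D_5/(1+r)^5 + TV/(1+r)^5
    = 0.52855 + 0.54778 + 0.56771 + 0.58837 + 0.60977 + 13.91632 = 16.75851

$16.76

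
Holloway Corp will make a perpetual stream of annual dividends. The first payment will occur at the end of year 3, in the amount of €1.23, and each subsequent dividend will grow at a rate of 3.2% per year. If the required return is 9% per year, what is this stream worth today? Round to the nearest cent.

Value at end of year 2: C₁ / (r − g) = €1.23 / (0.09 − 0.032) = €21.2069
Discount to today: PV = €21.2069 / (1 + 0.09)^2 = €21.2069 / 1.188100 = €17.85

€17.85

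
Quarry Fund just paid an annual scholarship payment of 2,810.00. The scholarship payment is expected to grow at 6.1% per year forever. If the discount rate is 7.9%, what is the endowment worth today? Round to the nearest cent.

D₁ = D₀ × (1 + g) = 2,810.00 × 1.061 = 2,981.4100
Growing perpetuity: P = D₁ / (r − g) = 2,981.4100 / (0.079 − 0.061) = 165,633.89

165633.89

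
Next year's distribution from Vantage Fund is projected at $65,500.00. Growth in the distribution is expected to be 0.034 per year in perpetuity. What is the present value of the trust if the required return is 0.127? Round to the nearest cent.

Growing perpetuity: P = D₁ / (r − g) = $65,500.0000 / (0.127 − 0.034) = $704,301.08

$704301.08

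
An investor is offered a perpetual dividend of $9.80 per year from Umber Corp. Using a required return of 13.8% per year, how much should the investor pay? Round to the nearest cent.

$71.01

Level perpetuity: PV = C / r = $9.80 / 0.138 = $71.01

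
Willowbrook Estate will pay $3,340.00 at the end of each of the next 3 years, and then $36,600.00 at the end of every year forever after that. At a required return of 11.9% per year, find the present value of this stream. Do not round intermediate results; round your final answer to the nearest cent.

$227540.64

PV of 3-year annuity: $3,340.00 × [1 − (1+0.119)^−3] / 0.119 = 8035.92179
Perpetuity value at year 3: $36,600.00 / 0.119 = 307563.02521
PV of perpetuity: 307563.02521 / (1+0.119)^3 = 219504.72057
Total PV = 8035.92179 + 219504.72057 = 227540.64236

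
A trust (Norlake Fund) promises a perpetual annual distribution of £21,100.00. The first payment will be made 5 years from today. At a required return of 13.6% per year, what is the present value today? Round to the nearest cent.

Value at end of year 4: C / r = £21,100.00 / 0.136 = £155,147.0588
Discount to today: PV = £155,147.0588 / (1 + 0.136)^4 = £155,147.0588 / 1.665380 = £93,160.16

£93160.16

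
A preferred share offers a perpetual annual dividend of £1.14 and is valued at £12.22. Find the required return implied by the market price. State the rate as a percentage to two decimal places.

P = C/r ⇒ r = C/P = £1.14/£12.22 = 0.093290

9.33%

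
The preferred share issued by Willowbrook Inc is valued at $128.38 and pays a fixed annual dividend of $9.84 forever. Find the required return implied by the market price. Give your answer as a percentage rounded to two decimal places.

7.66%

P = C/r ⇒ r = C/P = $9.84/$128.38 = 0.076647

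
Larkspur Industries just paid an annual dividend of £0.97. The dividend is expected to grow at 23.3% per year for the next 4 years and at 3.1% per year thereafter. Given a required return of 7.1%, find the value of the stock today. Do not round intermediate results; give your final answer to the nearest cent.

D_1 = 1.19601
D_2 = 1.47468
D_3 = 1.81828
D_4 = 2.24194
Terminal value at year 4: TV = D_4×(1+g_2)/(r−g_2) = 2.31144/0.04 = 57.78601
P_0 = D_1/(1+r)^1 + D_2/(1+r)^2 + D_3/(1+r)^3 + D_4/(1+r)^4 + TV/(1+r)^4
    = 1.11672 + 1.28564 + 1.48011 + 1.70399 + 43.92025 = 49.50671

£49.51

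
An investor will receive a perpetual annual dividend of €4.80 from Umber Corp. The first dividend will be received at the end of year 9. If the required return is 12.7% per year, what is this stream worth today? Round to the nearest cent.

Value at end of year 8: C / r = €4.80 / 0.127 = €37.7953
Discount to today: PV = €37.7953 / (1 + 0.127)^8 = €37.7953 / 2.602504 = €14.52

€14.52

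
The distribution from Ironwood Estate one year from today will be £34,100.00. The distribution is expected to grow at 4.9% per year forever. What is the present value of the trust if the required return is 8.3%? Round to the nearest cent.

Growing perpetuity: P = D₁ / (r − g) = £34,100.0000 / (0.083 − 0.049) = £1,002,941.18

£1002941.18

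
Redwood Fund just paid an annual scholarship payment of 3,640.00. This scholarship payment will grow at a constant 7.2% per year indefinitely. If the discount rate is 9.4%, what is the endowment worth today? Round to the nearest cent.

177367.27

D₁ = D₀ × (1 + g) = 3,640.00 × 1.072 = 3,902.0800
Growing perpetuity: P = D₁ / (r − g) = 3,902.0800 / (0.094 − 0.072) = 177,367.27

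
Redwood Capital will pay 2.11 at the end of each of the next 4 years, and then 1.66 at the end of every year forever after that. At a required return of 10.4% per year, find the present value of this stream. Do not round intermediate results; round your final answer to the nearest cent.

17.38

PV of 4-year annuity: 2.11 × [1 − (1+0.104)^−4] / 0.104 = 6.63091
Perpetuity value at year 4: 1.66 / 0.104 = 15.96154
PV of perpetuity: 15.96154 / (1+0.104)^4 = 10.74480
Total PV = 6.63091 + 10.74480 = 17.37571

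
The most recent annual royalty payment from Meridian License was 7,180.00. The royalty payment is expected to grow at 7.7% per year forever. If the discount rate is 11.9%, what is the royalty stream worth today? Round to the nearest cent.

D₁ = D₀ × (1 + g) = 7,180.00 × 1.077 = 7,732.8600
Growing perpetuity: P = D₁ / (r − g) = 7,732.8600 / (0.119 − 0.077) = 184,115.71

184115.71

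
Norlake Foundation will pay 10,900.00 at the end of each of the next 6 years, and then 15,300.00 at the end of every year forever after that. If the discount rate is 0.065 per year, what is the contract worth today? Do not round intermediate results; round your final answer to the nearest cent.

PV of 6-year annuity: 10,900.00 × [1 − (1+0.065)^−6] / 0.065 = 52767.04777
Perpetuity value at year 6: 15,300.00 / 0.065 = 235384.61538
PV of perpetuity: 235384.61538 / (1+0.065)^6 = 161317.10796
Total PV = 52767.04777 + 161317.10796 = 214084.15573

214084.16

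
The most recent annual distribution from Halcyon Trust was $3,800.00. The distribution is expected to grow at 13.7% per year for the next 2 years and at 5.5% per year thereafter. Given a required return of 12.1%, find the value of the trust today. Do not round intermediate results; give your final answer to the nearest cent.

$70252.23

D_1 = 4320.60000
D_2 = 4912.52220
Terminal value at year 2: TV = D_2×(1+g_2)/(r−g_2) = 5182.71092/0.066 = 78525.92305
P_0 = D_1/(1+r)^1 + D_2/(1+r)^2 + TV/(1+r)^2
    = 3854.23729 + 3909.24870 + 62488.74821 = 70252.23421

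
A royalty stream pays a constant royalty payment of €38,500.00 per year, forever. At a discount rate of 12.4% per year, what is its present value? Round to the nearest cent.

Level perpetuity: PV = C / r = €38,500.00 / 0.124 = €310,483.87

€310483.87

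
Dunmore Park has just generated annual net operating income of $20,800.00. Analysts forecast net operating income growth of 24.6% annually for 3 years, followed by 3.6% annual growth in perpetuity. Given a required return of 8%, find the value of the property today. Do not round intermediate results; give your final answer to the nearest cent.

D_1 = 25916.80000
D_2 = 32292.33280
D_3 = 40236.24667
Terminal value at year 3: TV = D_3×(1+g_2)/(r−g_2) = 41684.75155/0.044 = 947380.71702
P_0 = D_1/(1+r)^1 + D_2/(1+r)^2 + D_3/(1+r)^3 + TV/(1+r)^3
    = 23997.03704 + 27685.47051 + 31940.82986 + 752061.35769 = 835684.69510

$835684.70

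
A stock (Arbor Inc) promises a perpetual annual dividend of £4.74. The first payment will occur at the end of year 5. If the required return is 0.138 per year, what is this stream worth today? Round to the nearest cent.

Value at end of year 4: C / r = £4.74 / 0.138 = £34.3478
Discount to today: PV = £34.3478 / (1 + 0.138)^4 = £34.3478 / 1.677139 = £20.48

£20.48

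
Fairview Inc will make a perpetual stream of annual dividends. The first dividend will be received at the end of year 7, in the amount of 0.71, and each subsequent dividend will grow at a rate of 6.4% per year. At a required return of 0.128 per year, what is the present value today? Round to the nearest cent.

5.39

Value at end of year 6: C₁ / (r − g) = 0.71 / (0.128 − 0.064) = 11.0938
Discount to today: PV = 11.0938 / (1 + 0.128)^6 = 11.0938 / 2.059940 = 5.39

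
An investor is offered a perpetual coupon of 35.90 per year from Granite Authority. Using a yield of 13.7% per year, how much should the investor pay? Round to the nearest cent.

Level perpetuity: PV = C / r = 35.90 / 0.137 = 262.04

262.04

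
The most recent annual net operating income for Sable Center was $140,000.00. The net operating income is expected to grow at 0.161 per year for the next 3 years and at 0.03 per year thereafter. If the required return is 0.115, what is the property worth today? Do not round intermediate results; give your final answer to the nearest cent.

D_1 = 162540.00000
D_2 = 188708.94000
D_3 = 219091.07934
Terminal value at year 3: TV = D_3×(1+g_2)/(r−g_2) = 225663.81172/0.085 = 2654868.37318
P_0 = D_1/(1+r)^1 + D_2/(1+r)^2 + D_3/(1+r)^3 + TV/(1+r)^3
    = 145775.78475 + 151789.85300 + 158052.03528 + 1915218.78045 = 2370836.45348

$2370836.45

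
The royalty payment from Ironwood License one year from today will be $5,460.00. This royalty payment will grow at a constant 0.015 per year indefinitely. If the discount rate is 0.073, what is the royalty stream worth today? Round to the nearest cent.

$94137.93

Growing perpetuity: P = D₁ / (r − g) = $5,460.0000 / (0.073 − 0.015) = $94,137.93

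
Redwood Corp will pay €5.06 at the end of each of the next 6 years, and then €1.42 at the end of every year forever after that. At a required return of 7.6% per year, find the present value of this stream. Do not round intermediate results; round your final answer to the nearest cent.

€35.72

PV of 6-year annuity: €5.06 × [1 − (1+0.076)^−6] / 0.076 = 23.67835
Perpetuity value at year 6: €1.42 / 0.076 = 18.68421
PV of perpetuity: 18.68421 / (1+0.076)^6 = 12.03930
Total PV = 23.67835 + 12.03930 = 35.71765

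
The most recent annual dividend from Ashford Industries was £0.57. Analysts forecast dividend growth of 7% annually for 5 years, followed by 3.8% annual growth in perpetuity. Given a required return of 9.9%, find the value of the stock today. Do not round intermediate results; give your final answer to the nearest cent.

D_1 = 0.60990
D_2 = 0.65259
D_3 = 0.69827
D_4 = 0.74715
D_5 = 0.79945
Terminal value at year 5: TV = D_5×(1+g_2)/(r−g_2) = 0.82983/0.061 = 13.60383
P_0 = D_1/(1+r)^1 + D_2/(1+r)^2 + D_3/(1+r)^3 + D_4/(1+r)^4 + D_5/(1+r)^5 + TV/(1+r)^5
    = 0.55496 + 0.54032 + 0.52606 + 0.51218 + 0.49866 + 8.48541 = 11.11758

£11.12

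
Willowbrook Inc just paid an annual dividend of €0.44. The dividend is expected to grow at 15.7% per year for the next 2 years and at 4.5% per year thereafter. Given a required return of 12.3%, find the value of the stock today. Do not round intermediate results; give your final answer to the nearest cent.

D_1 = 0.50908
D_2 = 0.58901
Terminal value at year 2: TV = D_2×(1+g_2)/(r−g_2) = 0.61551/0.078 = 7.89116
P_0 = D_1/(1+r)^1 + D_2/(1+r)^2 + TV/(1+r)^2
    = 0.45332 + 0.46705 + 6.25722 = 7.17759

€7.18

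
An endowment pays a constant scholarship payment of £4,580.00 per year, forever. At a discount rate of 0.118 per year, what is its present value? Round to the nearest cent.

£38813.56

Level perpetuity: PV = C / r = £4,580.00 / 0.118 = £38,813.56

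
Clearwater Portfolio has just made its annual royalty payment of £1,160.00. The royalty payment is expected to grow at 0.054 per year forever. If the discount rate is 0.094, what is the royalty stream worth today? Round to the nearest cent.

D₁ = D₀ × (1 + g) = £1,160.00 × 1.054 = £1,222.6400
Growing perpetuity: P = D₁ / (r − g) = £1,222.6400 / (0.094 − 0.054) = £30,566.00

£30566.00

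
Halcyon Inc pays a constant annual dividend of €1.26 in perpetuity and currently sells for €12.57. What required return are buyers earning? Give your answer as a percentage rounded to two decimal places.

10.02%

P = C/r ⇒ r = C/P = €1.26/€12.57 = 0.100239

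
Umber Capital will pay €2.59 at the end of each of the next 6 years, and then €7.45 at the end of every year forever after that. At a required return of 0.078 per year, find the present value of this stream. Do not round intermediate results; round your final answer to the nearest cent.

€72.91

PV of 6-year annuity: €2.59 × [1 − (1+0.078)^−6] / 0.078 = 12.04625
Perpetuity value at year 6: €7.45 / 0.078 = 95.51282
PV of perpetuity: 95.51282 / (1+0.078)^6 = 60.86240
Total PV = 12.04625 + 60.86240 = 72.90866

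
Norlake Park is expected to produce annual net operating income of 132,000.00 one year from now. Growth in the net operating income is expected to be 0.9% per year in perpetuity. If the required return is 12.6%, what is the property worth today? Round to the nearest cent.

Growing perpetuity: P = D₁ / (r − g) = 132,000.0000 / (0.126 − 0.009) = 1,128,205.13

1128205.13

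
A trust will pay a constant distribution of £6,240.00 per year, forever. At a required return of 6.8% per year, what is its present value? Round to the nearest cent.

Level perpetuity: PV = C / r = £6,240.00 / 0.068 = £91,764.71

£91764.71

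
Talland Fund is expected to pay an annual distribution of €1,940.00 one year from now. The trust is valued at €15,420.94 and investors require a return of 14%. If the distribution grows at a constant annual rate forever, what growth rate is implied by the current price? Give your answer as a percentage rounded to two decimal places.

P = D₁/(r−g) ⇒ g = r − D₁/P = 0.14 − €1,940.00/€15,420.94 = 0.014197

1.42%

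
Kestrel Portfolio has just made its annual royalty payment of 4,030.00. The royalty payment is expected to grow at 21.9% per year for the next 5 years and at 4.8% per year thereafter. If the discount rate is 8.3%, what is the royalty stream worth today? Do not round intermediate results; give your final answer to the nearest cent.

D_1 = 4912.57000
D_2 = 5988.42283
D_3 = 7299.88743
D_4 = 8898.56278
D_5 = 10847.34803
Terminal value at year 5: TV = D_5×(1+g_2)/(r−g_2) = 11368.02073/0.035 = 324800.59229
P_0 = D_1/(1+r)^1 + D_2/(1+r)^2 + D_3/(1+r)^3 + D_4/(1+r)^4 + D_5/(1+r)^5 + TV/(1+r)^5
    = 4536.07572 + 5105.70295 + 5746.86233 + 6468.53663 + 7280.83671 + 218009.05350 = 247147.06784

247147.07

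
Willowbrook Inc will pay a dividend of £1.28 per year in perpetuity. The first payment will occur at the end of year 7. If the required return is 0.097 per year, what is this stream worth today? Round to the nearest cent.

Value at end of year 6: C / r = £1.28 / 0.097 = £13.1959
Discount to today: PV = £13.1959 / (1 + 0.097)^6 = £13.1959 / 1.742769 = £7.57

£7.57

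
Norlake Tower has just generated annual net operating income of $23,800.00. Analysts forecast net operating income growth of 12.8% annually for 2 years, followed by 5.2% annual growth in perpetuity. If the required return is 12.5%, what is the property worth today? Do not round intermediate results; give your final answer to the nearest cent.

D_1 = 26846.40000
D_2 = 30282.73920
Terminal value at year 2: TV = D_2×(1+g_2)/(r−g_2) = 31857.44164/0.073 = 436403.31012
P_0 = D_1/(1+r)^1 + D_2/(1+r)^2 + TV/(1+r)^2
    = 23863.46667 + 23927.10258 + 344812.49194 = 392603.06119

$392603.06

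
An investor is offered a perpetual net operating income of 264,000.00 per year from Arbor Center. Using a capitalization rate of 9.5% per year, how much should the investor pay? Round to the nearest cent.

Level perpetuity: PV = C / r = 264,000.00 / 0.095 = 2,778,947.37

2778947.37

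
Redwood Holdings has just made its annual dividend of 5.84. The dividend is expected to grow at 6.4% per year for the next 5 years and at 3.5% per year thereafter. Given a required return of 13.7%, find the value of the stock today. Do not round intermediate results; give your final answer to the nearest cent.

66.56

D_1 = 6.21376
D_2 = 6.61144
D_3 = 7.03457
D_4 = 7.48479
D_5 = 7.96381
Terminal value at year 5: TV = D_5×(1+g_2)/(r−g_2) = 8.24255/0.102 = 80.80927
P_0 = D_1/(1+r)^1 + D_2/(1+r)^2 + D_3/(1+r)^3 + D_4/(1+r)^4 + D_5/(1+r)^5 + TV/(1+r)^5
    = 5.46505 + 5.11417 + 4.78582 + 4.47855 + 4.19101 + 42.52642 = 66.56102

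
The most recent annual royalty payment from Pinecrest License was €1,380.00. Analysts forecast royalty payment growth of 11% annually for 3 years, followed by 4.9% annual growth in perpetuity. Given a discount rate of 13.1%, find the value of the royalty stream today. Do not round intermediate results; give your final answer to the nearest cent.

D_1 = 1531.80000
D_2 = 1700.29800
D_3 = 1887.33078
Terminal value at year 3: TV = D_3×(1+g_2)/(r−g_2) = 1979.80999/0.082 = 24144.02425
P_0 = D_1/(1+r)^1 + D_2/(1+r)^2 + D_3/(1+r)^3 + TV/(1+r)^3
    = 1354.37666 + 1329.22908 + 1304.54843 + 16688.67449 = 20676.82866

€20676.83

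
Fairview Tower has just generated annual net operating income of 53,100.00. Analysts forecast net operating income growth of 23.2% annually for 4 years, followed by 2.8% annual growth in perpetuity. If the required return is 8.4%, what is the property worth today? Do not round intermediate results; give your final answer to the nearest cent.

1921882.90

D_1 = 65419.20000
D_2 = 80596.45440
D_3 = 99294.83182
D_4 = 122331.23280
Terminal value at year 4: TV = D_4×(1+g_2)/(r−g_2) = 125756.50732/0.056 = 2245651.91646
P_0 = D_1/(1+r)^1 + D_2/(1+r)^2 + D_3/(1+r)^3 + D_4/(1+r)^4 + TV/(1+r)^4
    = 60349.81550 + 68589.45820 + 77954.07058 + 88597.24627 + 1626392.30648 = 1921882.89703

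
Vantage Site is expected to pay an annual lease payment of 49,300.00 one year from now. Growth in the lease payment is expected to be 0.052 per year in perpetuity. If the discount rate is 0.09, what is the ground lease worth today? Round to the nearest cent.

Growing perpetuity: P = D₁ / (r − g) = 49,300.0000 / (0.09 − 0.052) = 1,297,368.42

1297368.42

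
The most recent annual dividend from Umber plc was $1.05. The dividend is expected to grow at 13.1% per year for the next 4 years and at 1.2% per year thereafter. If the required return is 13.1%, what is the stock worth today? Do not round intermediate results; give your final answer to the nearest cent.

$13.13

D_1 = 1.18755
D_2 = 1.34312
D_3 = 1.51907
D_4 = 1.71807
Terminal value at year 4: TV = D_4×(1+g_2)/(r−g_2) = 1.73868/0.119 = 14.61078
P_0 = D_1/(1+r)^1 + D_2/(1+r)^2 + D_3/(1+r)^3 + D_4/(1+r)^4 + TV/(1+r)^4
    = 1.05000 + 1.05000 + 1.05000 + 1.05000 + 8.92941 = 13.12941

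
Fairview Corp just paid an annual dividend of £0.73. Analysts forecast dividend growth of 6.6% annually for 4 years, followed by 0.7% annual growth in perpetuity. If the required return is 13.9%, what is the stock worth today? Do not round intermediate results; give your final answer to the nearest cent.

£6.75

D_1 = 0.77818
D_2 = 0.82954
D_3 = 0.88429
D_4 = 0.94265
Terminal value at year 4: TV = D_4×(1+g_2)/(r−g_2) = 0.94925/0.132 = 7.19130
P_0 = D_1/(1+r)^1 + D_2/(1+r)^2 + D_3/(1+r)^3 + D_4/(1+r)^4 + TV/(1+r)^4
    = 0.68321 + 0.63943 + 0.59844 + 0.56009 + 4.27280 = 6.75397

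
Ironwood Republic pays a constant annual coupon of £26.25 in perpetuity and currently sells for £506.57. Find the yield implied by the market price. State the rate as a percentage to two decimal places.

P = C/r ⇒ r = C/P = £26.25/£506.57 = 0.051819

5.18%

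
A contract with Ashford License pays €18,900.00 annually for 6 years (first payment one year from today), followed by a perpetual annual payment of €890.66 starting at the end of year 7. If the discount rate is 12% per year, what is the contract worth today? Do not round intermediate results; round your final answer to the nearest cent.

€81465.90

PV of 6-year annuity: €18,900.00 × [1 − (1+0.12)^−6] / 0.12 = 77705.59841
Perpetuity value at year 6: €890.66 / 0.12 = 7422.16667
PV of perpetuity: 7422.16667 / (1+0.12)^6 = 3760.30062
Total PV = 77705.59841 + 3760.30062 = 81465.89903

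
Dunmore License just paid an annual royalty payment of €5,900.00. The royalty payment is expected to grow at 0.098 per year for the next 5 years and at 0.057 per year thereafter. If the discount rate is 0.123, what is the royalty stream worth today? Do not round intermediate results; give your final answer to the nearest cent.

€112017.19

D_1 = 6478.20000
D_2 = 7113.06360
D_3 = 7810.14383
D_4 = 8575.53793
D_5 = 9415.94065
Terminal value at year 5: TV = D_5×(1+g_2)/(r−g_2) = 9952.64926/0.066 = 150797.71609
P_0 = D_1/(1+r)^1 + D_2/(1+r)^2 + D_3/(1+r)^3 + D_4/(1+r)^4 + D_5/(1+r)^5 + TV/(1+r)^5
    = 5768.65539 + 5640.23474 + 5514.67297 + 5391.90643 + 5271.87290 + 84429.84319 = 112017.18562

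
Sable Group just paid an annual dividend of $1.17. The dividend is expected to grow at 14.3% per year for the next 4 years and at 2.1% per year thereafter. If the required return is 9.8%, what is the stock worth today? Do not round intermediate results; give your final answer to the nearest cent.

$23.40

D_1 = 1.33731
D_2 = 1.52855
D_3 = 1.74713
D_4 = 1.99697
Terminal value at year 4: TV = D_4×(1+g_2)/(r−g_2) = 2.03890/0.077 = 26.47926
P_0 = D_1/(1+r)^1 + D_2/(1+r)^2 + D_3/(1+r)^3 + D_4/(1+r)^4 + TV/(1+r)^4
    = 1.21795 + 1.26787 + 1.31983 + 1.37392 + 18.21782 = 23.39739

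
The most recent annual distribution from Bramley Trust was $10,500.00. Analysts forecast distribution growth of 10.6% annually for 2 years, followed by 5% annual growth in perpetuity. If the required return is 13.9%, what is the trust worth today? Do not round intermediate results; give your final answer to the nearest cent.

D_1 = 11613.00000
D_2 = 12843.97800
Terminal value at year 2: TV = D_2×(1+g_2)/(r−g_2) = 13486.17690/0.089 = 151530.07753
P_0 = D_1/(1+r)^1 + D_2/(1+r)^2 + TV/(1+r)^2
    = 10195.78578 + 9900.38549 + 116802.30069 = 136898.47195

$136898.47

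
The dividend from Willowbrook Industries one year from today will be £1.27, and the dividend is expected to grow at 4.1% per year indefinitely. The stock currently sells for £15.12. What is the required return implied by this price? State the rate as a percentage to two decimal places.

12.50%

P = D₁/(r − g) ⇒ r = D₁/P + g = £1.2700/£15.12 + 0.041 = 0.083995 + 0.041 = 0.124995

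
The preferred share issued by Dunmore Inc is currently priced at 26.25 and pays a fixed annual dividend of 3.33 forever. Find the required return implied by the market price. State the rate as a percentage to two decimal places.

P = C/r ⇒ r = C/P = 3.33/26.25 = 0.126857

12.69%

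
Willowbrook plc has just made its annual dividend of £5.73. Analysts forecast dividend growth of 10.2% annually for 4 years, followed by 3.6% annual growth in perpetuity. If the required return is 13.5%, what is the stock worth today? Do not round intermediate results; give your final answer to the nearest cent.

D_1 = 6.31446
D_2 = 6.95853
D_3 = 7.66831
D_4 = 8.45047
Terminal value at year 4: TV = D_4×(1+g_2)/(r−g_2) = 8.75469/0.099 = 88.43121
P_0 = D_1/(1+r)^1 + D_2/(1+r)^2 + D_3/(1+r)^3 + D_4/(1+r)^4 + TV/(1+r)^4
    = 5.56340 + 5.40165 + 5.24459 + 5.09211 + 53.28710 = 74.58885

£74.59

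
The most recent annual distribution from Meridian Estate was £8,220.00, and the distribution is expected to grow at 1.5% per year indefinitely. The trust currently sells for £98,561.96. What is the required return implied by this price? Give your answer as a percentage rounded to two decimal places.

D₁ = £8,220.00 × 1.015 = £8,343.3000
P = D₁/(r − g) ⇒ r = D₁/P + g = £8,343.3000/£98,561.96 + 0.015 = 0.084650 + 0.015 = 0.099650

9.97%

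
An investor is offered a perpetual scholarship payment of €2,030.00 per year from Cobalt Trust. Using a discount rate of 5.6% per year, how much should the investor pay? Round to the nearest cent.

Level perpetuity: PV = C / r = €2,030.00 / 0.056 = €36,250.00

€36250.00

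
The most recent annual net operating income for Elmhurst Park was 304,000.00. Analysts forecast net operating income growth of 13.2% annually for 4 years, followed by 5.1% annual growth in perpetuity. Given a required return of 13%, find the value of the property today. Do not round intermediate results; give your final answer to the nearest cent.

D_1 = 344128.00000
D_2 = 389552.89600
D_3 = 440973.87827
D_4 = 499182.43020
Terminal value at year 4: TV = D_4×(1+g_2)/(r−g_2) = 524640.73414/0.079 = 6641021.95119
P_0 = D_1/(1+r)^1 + D_2/(1+r)^2 + D_3/(1+r)^3 + D_4/(1+r)^4 + TV/(1+r)^4
    = 304538.05310 + 305077.05850 + 305617.01790 + 306157.93297 + 4073063.13360 = 5294453.19606

5294453.20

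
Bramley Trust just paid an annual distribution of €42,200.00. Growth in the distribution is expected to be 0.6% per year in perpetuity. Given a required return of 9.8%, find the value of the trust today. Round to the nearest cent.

D₁ = D₀ × (1 + g) = €42,200.00 × 1.006 = €42,453.2000
Growing perpetuity: P = D₁ / (r − g) = €42,453.2000 / (0.098 − 0.006) = €461,447.83

€461447.83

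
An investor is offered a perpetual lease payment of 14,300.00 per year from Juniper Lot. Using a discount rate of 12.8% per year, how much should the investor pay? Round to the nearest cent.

Level perpetuity: PV = C / r = 14,300.00 / 0.128 = 111,718.75

111718.75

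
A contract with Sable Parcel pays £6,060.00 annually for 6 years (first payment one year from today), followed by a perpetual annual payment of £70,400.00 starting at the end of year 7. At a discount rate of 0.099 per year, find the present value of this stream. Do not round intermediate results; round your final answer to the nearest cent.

PV of 6-year annuity: £6,060.00 × [1 − (1+0.099)^−6] / 0.099 = 26470.40447
Perpetuity value at year 6: £70,400.00 / 0.099 = 711111.11111
PV of perpetuity: 711111.11111 / (1+0.099)^6 = 403600.14166
Total PV = 26470.40447 + 403600.14166 = 430070.54614

£430070.55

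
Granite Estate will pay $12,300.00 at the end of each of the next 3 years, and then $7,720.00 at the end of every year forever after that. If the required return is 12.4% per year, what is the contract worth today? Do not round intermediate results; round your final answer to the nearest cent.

$73183.28

PV of 3-year annuity: $12,300.00 × [1 − (1+0.124)^−3] / 0.124 = 29340.64008
Perpetuity value at year 3: $7,720.00 / 0.124 = 62258.06452
PV of perpetuity: 62258.06452 / (1+0.124)^3 = 43842.63839
Total PV = 29340.64008 + 43842.63839 = 73183.27846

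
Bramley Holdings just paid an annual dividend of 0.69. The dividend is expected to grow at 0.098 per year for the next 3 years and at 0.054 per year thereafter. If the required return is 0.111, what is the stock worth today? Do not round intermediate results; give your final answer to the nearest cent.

D_1 = 0.75762
D_2 = 0.83187
D_3 = 0.91339
Terminal value at year 3: TV = D_3×(1+g_2)/(r−g_2) = 0.96271/0.057 = 16.88970
P_0 = D_1/(1+r)^1 + D_2/(1+r)^2 + D_3/(1+r)^3 + TV/(1+r)^3
    = 0.68193 + 0.67395 + 0.66606 + 12.31628 = 14.33822

14.34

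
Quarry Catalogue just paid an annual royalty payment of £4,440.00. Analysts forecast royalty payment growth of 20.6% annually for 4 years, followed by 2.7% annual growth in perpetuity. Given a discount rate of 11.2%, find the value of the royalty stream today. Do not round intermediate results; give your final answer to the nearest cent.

D_1 = 5354.64000
D_2 = 6457.69584
D_3 = 7787.98118
D_4 = 9392.30531
Terminal value at year 4: TV = D_4×(1+g_2)/(r−g_2) = 9645.89755/0.085 = 113481.14765
P_0 = D_1/(1+r)^1 + D_2/(1+r)^2 + D_3/(1+r)^3 + D_4/(1+r)^4 + TV/(1+r)^4
    = 4815.32374 + 5222.37449 + 5663.83420 + 6142.61155 + 74217.20078 = 96061.34477

£96061.34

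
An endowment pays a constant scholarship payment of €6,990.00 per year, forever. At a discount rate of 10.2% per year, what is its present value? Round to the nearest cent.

Level perpetuity: PV = C / r = €6,990.00 / 0.102 = €68,529.41

€68529.41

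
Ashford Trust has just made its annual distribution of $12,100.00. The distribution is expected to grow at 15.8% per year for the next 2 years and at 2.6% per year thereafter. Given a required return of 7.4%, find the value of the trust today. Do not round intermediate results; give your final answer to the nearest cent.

D_1 = 14011.80000
D_2 = 16225.66440
Terminal value at year 2: TV = D_2×(1+g_2)/(r−g_2) = 16647.53167/0.048 = 346823.57655
P_0 = D_1/(1+r)^1 + D_2/(1+r)^2 + TV/(1+r)^2
    = 13046.36872 + 14066.75510 + 300676.89016 = 327790.01397

$327790.01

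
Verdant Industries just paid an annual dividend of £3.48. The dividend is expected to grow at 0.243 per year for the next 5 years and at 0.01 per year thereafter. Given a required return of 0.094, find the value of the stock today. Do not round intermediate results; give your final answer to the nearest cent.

D_1 = 4.32564
D_2 = 5.37677
D_3 = 6.68333
D_4 = 8.30737
D_5 = 10.32607
Terminal value at year 5: TV = D_5×(1+g_2)/(r−g_2) = 10.42933/0.084 = 124.15865
P_0 = D_1/(1+r)^1 + D_2/(1+r)^2 + D_3/(1+r)^3 + D_4/(1+r)^4 + D_5/(1+r)^5 + TV/(1+r)^5
    = 3.95397 + 4.49249 + 5.10435 + 5.79955 + 6.58944 + 79.23013 = 105.16993

£105.17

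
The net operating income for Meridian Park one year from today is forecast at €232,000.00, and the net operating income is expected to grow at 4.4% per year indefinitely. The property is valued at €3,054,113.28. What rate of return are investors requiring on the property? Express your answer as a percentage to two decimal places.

P = D₁/(r − g) ⇒ r = D₁/P + g = €232,000.0000/€3,054,113.28 + 0.044 = 0.075963 + 0.044 = 0.119963

12.00%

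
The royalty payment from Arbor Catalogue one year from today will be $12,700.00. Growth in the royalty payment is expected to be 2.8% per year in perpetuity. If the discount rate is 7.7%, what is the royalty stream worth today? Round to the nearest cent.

Growing perpetuity: P = D₁ / (r − g) = $12,700.0000 / (0.077 − 0.028) = $259,183.67

$259183.67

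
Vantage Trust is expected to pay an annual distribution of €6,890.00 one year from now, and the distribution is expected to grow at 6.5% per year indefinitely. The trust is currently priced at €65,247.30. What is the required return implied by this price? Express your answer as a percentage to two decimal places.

P = D₁/(r − g) ⇒ r = D₁/P + g = €6,890.0000/€65,247.30 + 0.065 = 0.105598 + 0.065 = 0.170598

17.06%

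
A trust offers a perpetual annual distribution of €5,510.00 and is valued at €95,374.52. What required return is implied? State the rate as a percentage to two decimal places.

5.78%

P = C/r ⇒ r = C/P = €5,510.00/€95,374.52 = 0.057772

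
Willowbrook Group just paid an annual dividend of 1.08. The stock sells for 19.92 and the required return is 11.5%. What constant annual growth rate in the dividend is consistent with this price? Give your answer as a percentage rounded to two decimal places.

5.77%

P = D₀(1+g)/(r−g) ⇒ P(r−g) = D₀(1+g) ⇒ g(P+D₀) = P·r − D₀
g = (P·r − D₀)/(P + D₀) = (19.92×0.115 − 1.08) / (19.92 + 1.08) = 0.057657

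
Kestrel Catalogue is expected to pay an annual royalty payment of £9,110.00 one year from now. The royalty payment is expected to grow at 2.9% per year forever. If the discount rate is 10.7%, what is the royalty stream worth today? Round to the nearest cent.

£116794.87

Growing perpetuity: P = D₁ / (r − g) = £9,110.0000 / (0.107 − 0.029) = £116,794.87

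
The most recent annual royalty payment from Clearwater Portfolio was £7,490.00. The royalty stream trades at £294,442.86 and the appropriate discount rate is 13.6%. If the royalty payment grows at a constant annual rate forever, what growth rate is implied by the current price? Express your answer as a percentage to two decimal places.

10.78%

P = D₀(1+g)/(r−g) ⇒ P(r−g) = D₀(1+g) ⇒ g(P+D₀) = P·r − D₀
g = (P·r − D₀)/(P + D₀) = (£294,442.86×0.136 − £7,490.00) / (£294,442.86 + £7,490.00) = 0.107819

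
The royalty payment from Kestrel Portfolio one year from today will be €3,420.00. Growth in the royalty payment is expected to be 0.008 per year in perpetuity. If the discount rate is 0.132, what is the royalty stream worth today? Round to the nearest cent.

€27580.65

Growing perpetuity: P = D₁ / (r − g) = €3,420.0000 / (0.132 − 0.008) = €27,580.65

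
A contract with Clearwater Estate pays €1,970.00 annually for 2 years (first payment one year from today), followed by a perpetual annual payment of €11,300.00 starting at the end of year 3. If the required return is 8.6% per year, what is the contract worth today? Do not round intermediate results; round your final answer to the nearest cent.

PV of 2-year annuity: €1,970.00 × [1 − (1+0.086)^−2] / 0.086 = 3484.34283
Perpetuity value at year 2: €11,300.00 / 0.086 = 131395.34884
PV of perpetuity: 131395.34884 / (1+0.086)^2 = 111409.01685
Total PV = 3484.34283 + 111409.01685 = 114893.35968

€114893.36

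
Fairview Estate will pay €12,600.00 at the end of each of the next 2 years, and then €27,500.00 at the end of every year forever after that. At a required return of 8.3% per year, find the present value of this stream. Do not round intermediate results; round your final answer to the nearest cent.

€304863.55

PV of 2-year annuity: €12,600.00 × [1 − (1+0.083)^−2] / 0.083 = 22377.05358
Perpetuity value at year 2: €27,500.00 / 0.083 = 331325.30120
PV of perpetuity: 331325.30120 / (1+0.083)^2 = 282486.49378
Total PV = 22377.05358 + 282486.49378 = 304863.54736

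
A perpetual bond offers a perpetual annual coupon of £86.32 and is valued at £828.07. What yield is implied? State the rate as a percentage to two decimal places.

10.42%

P = C/r ⇒ r = C/P = £86.32/£828.07 = 0.104242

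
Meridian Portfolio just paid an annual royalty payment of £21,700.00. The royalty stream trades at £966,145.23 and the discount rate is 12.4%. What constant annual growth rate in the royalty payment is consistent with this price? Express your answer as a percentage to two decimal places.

9.93%

P = D₀(1+g)/(r−g) ⇒ P(r−g) = D₀(1+g) ⇒ g(P+D₀) = P·r − D₀
g = (P·r − D₀)/(P + D₀) = (£966,145.23×0.124 − £21,700.00) / (£966,145.23 + £21,700.00) = 0.099309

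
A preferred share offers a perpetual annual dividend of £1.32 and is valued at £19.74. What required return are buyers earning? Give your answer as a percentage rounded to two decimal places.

P = C/r ⇒ r = C/P = £1.32/£19.74 = 0.066869

6.69%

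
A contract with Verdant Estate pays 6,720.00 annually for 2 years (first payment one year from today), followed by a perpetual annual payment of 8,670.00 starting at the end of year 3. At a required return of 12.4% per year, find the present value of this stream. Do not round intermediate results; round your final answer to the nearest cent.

66641.00

PV of 2-year annuity: 6,720.00 × [1 − (1+0.124)^−2] / 0.124 = 11297.72926
Perpetuity value at year 2: 8,670.00 / 0.124 = 69919.35484
PV of perpetuity: 69919.35484 / (1+0.124)^2 = 55343.26664
Total PV = 11297.72926 + 55343.26664 = 66640.99590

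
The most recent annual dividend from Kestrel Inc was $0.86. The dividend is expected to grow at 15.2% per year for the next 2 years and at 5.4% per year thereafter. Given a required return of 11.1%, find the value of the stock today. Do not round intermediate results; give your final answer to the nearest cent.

$18.91

D_1 = 0.99072
D_2 = 1.14131
Terminal value at year 2: TV = D_2×(1+g_2)/(r−g_2) = 1.20294/0.057 = 21.10421
P_0 = D_1/(1+r)^1 + D_2/(1+r)^2 + TV/(1+r)^2
    = 0.89174 + 0.92465 + 17.09783 = 18.91421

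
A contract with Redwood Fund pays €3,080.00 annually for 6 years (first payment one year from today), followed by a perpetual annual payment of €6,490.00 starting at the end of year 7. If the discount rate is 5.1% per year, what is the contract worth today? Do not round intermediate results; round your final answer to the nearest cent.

€110002.01

PV of 6-year annuity: €3,080.00 × [1 − (1+0.051)^−6] / 0.051 = 15583.26083
Perpetuity value at year 6: €6,490.00 / 0.051 = 127254.90196
PV of perpetuity: 127254.90196 / (1+0.051)^6 = 94418.74521
Total PV = 15583.26083 + 94418.74521 = 110002.00604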